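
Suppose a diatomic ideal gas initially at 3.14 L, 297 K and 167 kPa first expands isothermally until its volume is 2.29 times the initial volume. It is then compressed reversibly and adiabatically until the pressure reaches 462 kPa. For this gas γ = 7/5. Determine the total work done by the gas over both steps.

-476 J

n = P₁V₁/(RT₁) = 167×3.14/(8.314×297) = 0.212 mol.
Step 1 — Isothermal: T stays 297 K; PV = const ⇒ V₂ = 7.19 L, P₂ = 72.9 kPa.
ΔU = 0 (ideal gas, T constant).
W = nRT ln(V₂/V₁) = 0.212×8.314×297×ln(2.29) = 434 J.
Q = ΔU + W = 434 J.
State after step 1: P = 72.9 kPa, V = 7.19 L, T = 297 K.
Step 2 — Adiabatic: T₂/T₁ = (P₂/P₁)^((γ−1)/γ) ⇒ T₂ = 297×(6.34)^0.286 = 503 K; V₂ = 1.92 L.
ΔU = nCvΔT = 0.212×20.8×(503−297) = 911 J.
Q = 0 for an adiabatic process, so W = −ΔU = -911 J.
Net over both steps: W = -476 J, Q = 434 J, ΔU = 911 J.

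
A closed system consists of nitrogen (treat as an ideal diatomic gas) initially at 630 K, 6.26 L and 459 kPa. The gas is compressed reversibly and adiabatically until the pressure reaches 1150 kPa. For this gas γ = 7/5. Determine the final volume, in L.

3.25 L

Adiabatic: T₂/T₁ = (P₂/P₁)^((γ−1)/γ) ⇒ T₂ = 630×(2.51)^0.286 = 819 K; V₂ = 3.25 L.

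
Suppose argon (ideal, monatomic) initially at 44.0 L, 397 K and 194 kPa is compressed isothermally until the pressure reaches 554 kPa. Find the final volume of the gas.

Isothermal: T stays 397 K; PV = const ⇒ V₂ = 15.4 L, P₂ = 554 kPa.

15.4 L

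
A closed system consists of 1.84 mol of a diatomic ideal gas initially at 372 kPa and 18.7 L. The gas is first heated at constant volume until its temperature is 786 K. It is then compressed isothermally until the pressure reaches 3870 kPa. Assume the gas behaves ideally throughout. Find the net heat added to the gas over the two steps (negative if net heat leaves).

-8910 J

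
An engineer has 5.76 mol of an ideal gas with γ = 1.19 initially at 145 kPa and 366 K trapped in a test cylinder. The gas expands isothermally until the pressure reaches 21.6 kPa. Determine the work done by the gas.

33400 J

V₁ = nRT₁/P₁ = 5.76×8.314×366/145 = 121 L.
Isothermal: T stays 366 K; PV = const ⇒ V₂ = 811 L, P₂ = 21.6 kPa.
W = nRT ln(V₂/V₁) = 5.76×8.314×366×ln(6.71) = 33400 J.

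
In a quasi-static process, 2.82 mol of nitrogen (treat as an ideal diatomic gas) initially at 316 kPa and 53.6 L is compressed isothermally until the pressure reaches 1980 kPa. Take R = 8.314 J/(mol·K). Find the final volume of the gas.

8.55 L

T₁ = P₁V₁/(nR) = 316×53.6/(2.82×8.314) = 722 K.
Isothermal: T stays 722 K; PV = const ⇒ V₂ = 8.55 L, P₂ = 1980 kPa.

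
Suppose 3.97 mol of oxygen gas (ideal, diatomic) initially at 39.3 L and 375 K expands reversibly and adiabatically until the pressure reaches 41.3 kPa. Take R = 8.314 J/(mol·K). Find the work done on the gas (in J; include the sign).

P₁ = nRT₁/V₁ = 3.97×8.314×375/39.3 = 315 kPa.
Adiabatic: T₂/T₁ = (P₂/P₁)^((γ−1)/γ) ⇒ T₂ = 375×(0.131)^0.286 = 210 K; V₂ = 168 L.
ΔU = nCvΔT = 3.97×20.8×(210−375) = -13600 J.
Q = 0 for an adiabatic process, so W = −ΔU = 13600 J.
Work done on the gas = −W_by = -13600 J.

-13600 J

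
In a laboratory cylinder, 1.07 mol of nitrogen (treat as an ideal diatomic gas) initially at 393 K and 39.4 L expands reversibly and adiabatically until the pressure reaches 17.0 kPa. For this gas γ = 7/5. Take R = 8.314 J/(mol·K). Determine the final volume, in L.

128 L

P₁ = nRT₁/V₁ = 1.07×8.314×393/39.4 = 88.7 kPa.
Adiabatic: T₂/T₁ = (P₂/P₁)^((γ−1)/γ) ⇒ T₂ = 393×(0.192)^0.286 = 245 K; V₂ = 128 L.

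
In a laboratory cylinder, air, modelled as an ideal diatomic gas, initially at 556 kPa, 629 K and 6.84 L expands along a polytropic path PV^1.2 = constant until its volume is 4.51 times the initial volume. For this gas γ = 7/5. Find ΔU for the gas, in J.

-2470 J

n = P₁V₁/(RT₁) = 556×6.84/(8.314×629) = 0.727 mol.
Polytropic n=1.2: T₂ = T₁(V₁/V₂)^(n−1) = 629×(0.222)^0.20 = 465 K; P₂ = P₁(V₁/V₂)^n = 91.2 kPa.
For an ideal gas ΔU = nCvΔT with Cv = (5/2)R = 20.8 J/(mol·K).
ΔU = 0.727×20.8×(465−629) = -2470 J.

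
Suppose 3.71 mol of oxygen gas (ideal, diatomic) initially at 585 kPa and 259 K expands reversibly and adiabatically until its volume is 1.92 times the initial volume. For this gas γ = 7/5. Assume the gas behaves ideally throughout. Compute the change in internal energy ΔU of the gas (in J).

V₁ = nRT₁/P₁ = 3.71×8.314×259/585 = 13.7 L.
Adiabatic: TV^(γ−1) = const ⇒ T₂ = 259×(0.521)^0.400 = 200 K; PV^γ = const ⇒ P₂ = 235 kPa.
For an ideal gas ΔU = nCvΔT with Cv = (5/2)R = 20.8 J/(mol·K).
ΔU = 3.71×20.8×(200−259) = -4590 J.

-4590 J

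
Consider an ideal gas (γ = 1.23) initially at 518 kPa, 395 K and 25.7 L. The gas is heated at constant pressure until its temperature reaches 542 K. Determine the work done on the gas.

n = P₁V₁/(RT₁) = 518×25.7/(8.314×395) = 4.05 mol.
Isobaric: P stays 518 kPa; V/T = const ⇒ T₂ = 542 K, V₂ = 35.3 L.
W = PΔV = 518×(35.3−25.7) kPa·L = 4950 J.
Work done on the gas = −W_by = -4950 J.

-4950 J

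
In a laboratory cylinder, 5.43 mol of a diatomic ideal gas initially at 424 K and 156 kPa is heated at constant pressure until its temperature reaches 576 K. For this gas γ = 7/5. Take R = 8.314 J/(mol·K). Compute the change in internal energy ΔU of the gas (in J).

V₁ = nRT₁/P₁ = 5.43×8.314×424/156 = 123 L.
Isobaric: P stays 156 kPa; V/T = const ⇒ T₂ = 576 K, V₂ = 167 L.
For an ideal gas ΔU = nCvΔT with Cv = (5/2)R = 20.8 J/(mol·K).
ΔU = 5.43×20.8×(576−424) = 17200 J.

17200 J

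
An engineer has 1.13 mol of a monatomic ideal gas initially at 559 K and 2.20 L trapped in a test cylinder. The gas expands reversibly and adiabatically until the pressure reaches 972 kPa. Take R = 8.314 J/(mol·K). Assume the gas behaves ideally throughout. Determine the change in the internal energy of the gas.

P₁ = nRT₁/V₁ = 1.13×8.314×559/2.20 = 2390 kPa.
Adiabatic: T₂/T₁ = (P₂/P₁)^((γ−1)/γ) ⇒ T₂ = 559×(0.407)^0.400 = 390 K; V₂ = 3.77 L.
For an ideal gas ΔU = nCvΔT with Cv = (3/2)R = 12.5 J/(mol·K).
ΔU = 1.13×12.5×(390−559) = -2380 J.

-2380 J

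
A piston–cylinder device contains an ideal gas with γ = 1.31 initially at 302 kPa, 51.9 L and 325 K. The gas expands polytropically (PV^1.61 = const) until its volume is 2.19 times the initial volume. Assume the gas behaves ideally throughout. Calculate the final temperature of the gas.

Polytropic n=1.61: T₂ = T₁(V₁/V₂)^(n−1) = 325×(0.457)^0.61 = 201 K; P₂ = P₁(V₁/V₂)^n = 85.5 kPa.

201 K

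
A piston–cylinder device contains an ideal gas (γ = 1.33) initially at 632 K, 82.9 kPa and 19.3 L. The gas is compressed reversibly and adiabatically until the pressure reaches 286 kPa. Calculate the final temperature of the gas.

859 K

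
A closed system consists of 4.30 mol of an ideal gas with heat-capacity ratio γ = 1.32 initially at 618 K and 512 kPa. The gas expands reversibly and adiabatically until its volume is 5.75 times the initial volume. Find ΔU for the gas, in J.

-29600 J

V₁ = nRT₁/P₁ = 4.30×8.314×618/512 = 43.2 L.
Adiabatic: TV^(γ−1) = const ⇒ T₂ = 618×(0.174)^0.320 = 353 K; PV^γ = const ⇒ P₂ = 50.9 kPa.
For an ideal gas ΔU = nCvΔT with Cv = R/(γ−1) = 26.0 J/(mol·K).
ΔU = 4.30×26.0×(353−618) = -29600 J.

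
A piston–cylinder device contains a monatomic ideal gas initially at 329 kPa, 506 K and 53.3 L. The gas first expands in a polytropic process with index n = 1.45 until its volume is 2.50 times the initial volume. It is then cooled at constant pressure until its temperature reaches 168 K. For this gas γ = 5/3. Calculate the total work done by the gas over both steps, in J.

7380 J

n = P₁V₁/(RT₁) = 329×53.3/(8.314×506) = 4.17 mol.
Step 1 — Polytropic n=1.45: T₂ = T₁(V₁/V₂)^(n−1) = 506×(0.400)^0.45 = 335 K; P₂ = P₁(V₁/V₂)^n = 87.1 kPa.
W = (P₁V₁−P₂V₂)/(n−1) = (329×53.3−87.1×133)/0.45 = 13200 J.
ΔU = nCvΔT = 4.17×12.5×(335−506) = -8890 J.
Q = ΔU + W = 4280 J.
State after step 1: P = 87.1 kPa, V = 133 L, T = 335 K.
Step 2 — Isobaric: P stays 87.1 kPa; V/T = const ⇒ T₂ = 168 K, V₂ = 66.8 L.
W = PΔV = 87.1×(66.8−133) kPa·L = -5790 J.
ΔU = nCvΔT = 4.17×12.5×(168−335) = -8680 J.
Q = ΔU + W = nCpΔT = -14500 J.
Net over both steps: W = 7380 J, Q = -10200 J, ΔU = -17600 J.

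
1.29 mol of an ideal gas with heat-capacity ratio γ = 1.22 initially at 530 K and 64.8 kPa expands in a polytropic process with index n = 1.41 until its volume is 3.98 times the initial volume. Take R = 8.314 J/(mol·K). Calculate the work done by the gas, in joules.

5990 J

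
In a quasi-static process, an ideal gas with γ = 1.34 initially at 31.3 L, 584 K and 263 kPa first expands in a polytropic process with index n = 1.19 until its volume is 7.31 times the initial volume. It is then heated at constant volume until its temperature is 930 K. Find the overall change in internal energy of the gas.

n = P₁V₁/(RT₁) = 263×31.3/(8.314×584) = 1.70 mol.
Step 1 — Polytropic n=1.19: T₂ = T₁(V₁/V₂)^(n−1) = 584×(0.137)^0.19 = 400 K; P₂ = P₁(V₁/V₂)^n = 24.7 kPa.
W = (P₁V₁−P₂V₂)/(n−1) = (263×31.3−24.7×229)/0.19 = 13600 J.
ΔU = nCvΔT = 1.70×24.5×(400−584) = -7620 J.
Q = ΔU + W = 6020 J.
State after step 1: P = 24.7 kPa, V = 229 L, T = 400 K.
Step 2 — Isochoric: V stays 229 L; P/T = const ⇒ T₂ = 930 K, P₂ = 57.3 kPa.
W = 0 (no volume change).
ΔU = nCvΔT = 1.70×24.5×(930−400) = 22000 J.
Q = ΔU = 22000 J.
Net over both steps: W = 13600 J, Q = 28000 J, ΔU = 14300 J.

14300 J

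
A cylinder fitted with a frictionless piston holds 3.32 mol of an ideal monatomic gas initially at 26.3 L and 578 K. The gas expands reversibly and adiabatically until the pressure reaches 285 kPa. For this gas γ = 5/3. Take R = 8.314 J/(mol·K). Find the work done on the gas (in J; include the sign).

-6240 J

P₁ = nRT₁/V₁ = 3.32×8.314×578/26.3 = 607 kPa.
Adiabatic: T₂/T₁ = (P₂/P₁)^((γ−1)/γ) ⇒ T₂ = 578×(0.470)^0.400 = 427 K; V₂ = 41.4 L.
ΔU = nCvΔT = 3.32×12.5×(427−578) = -6240 J.
Q = 0 for an adiabatic process, so W = −ΔU = 6240 J.
Work done on the gas = −W_by = -6240 J.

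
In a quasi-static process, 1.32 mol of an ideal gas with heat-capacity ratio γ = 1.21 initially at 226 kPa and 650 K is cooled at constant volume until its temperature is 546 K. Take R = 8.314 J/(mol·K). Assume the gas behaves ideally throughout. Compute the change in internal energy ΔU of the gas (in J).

V₁ = nRT₁/P₁ = 1.32×8.314×650/226 = 31.6 L.
Isochoric: V stays 31.6 L; P/T = const ⇒ T₂ = 546 K, P₂ = 190 kPa.
For an ideal gas ΔU = nCvΔT with Cv = R/(γ−1) = 39.6 J/(mol·K).
ΔU = 1.32×39.6×(546−650) = -5430 J.

-5430 J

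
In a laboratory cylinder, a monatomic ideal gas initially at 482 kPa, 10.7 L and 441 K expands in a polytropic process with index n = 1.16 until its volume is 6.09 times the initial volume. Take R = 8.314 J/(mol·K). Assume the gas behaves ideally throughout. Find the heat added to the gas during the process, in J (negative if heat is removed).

6150 J

n = P₁V₁/(RT₁) = 482×10.7/(8.314×441) = 1.41 mol.
Polytropic n=1.16: T₂ = T₁(V₁/V₂)^(n−1) = 441×(0.164)^0.16 = 330 K; P₂ = P₁(V₁/V₂)^n = 59.3 kPa.
W = (P₁V₁−P₂V₂)/(n−1) = (482×10.7−59.3×65.2)/0.16 = 8090 J.
ΔU = nCvΔT = 1.41×12.5×(330−441) = -1940 J.
Q = ΔU + W = 6150 J.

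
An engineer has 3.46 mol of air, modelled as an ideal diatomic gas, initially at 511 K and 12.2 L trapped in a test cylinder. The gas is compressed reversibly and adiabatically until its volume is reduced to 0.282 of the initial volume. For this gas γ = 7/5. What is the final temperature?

P₁ = nRT₁/V₁ = 3.46×8.314×511/12.2 = 1200 kPa.
Adiabatic: TV^(γ−1) = const ⇒ T₂ = 511×(3.55)^0.400 = 848 K; PV^γ = const ⇒ P₂ = 7090 kPa.

848 K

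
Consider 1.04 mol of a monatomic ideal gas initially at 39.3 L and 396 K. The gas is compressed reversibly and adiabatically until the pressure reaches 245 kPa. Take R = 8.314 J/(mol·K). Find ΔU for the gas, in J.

2630 J

P₁ = nRT₁/V₁ = 1.04×8.314×396/39.3 = 87.1 kPa.
Adiabatic: T₂/T₁ = (P₂/P₁)^((γ−1)/γ) ⇒ T₂ = 396×(2.81)^0.400 = 599 K; V₂ = 21.1 L.
For an ideal gas ΔU = nCvΔT with Cv = (3/2)R = 12.5 J/(mol·K).
ΔU = 1.04×12.5×(599−396) = 2630 J.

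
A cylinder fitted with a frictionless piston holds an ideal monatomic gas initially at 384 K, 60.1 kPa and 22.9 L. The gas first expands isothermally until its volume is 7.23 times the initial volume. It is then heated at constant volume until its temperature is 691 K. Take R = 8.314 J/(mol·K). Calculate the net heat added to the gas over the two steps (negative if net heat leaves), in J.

4370 J

n = P₁V₁/(RT₁) = 60.1×22.9/(8.314×384) = 0.431 mol.
Step 1 — Isothermal: T stays 384 K; PV = const ⇒ V₂ = 166 L, P₂ = 8.31 kPa.
ΔU = 0 (ideal gas, T constant).
W = nRT ln(V₂/V₁) = 0.431×8.314×384×ln(7.23) = 2720 J.
Q = ΔU + W = 2720 J.
State after step 1: P = 8.31 kPa, V = 166 L, T = 384 K.
Step 2 — Isochoric: V stays 166 L; P/T = const ⇒ T₂ = 691 K, P₂ = 15.0 kPa.
W = 0 (no volume change).
ΔU = nCvΔT = 0.431×12.5×(691−384) = 1650 J.
Q = ΔU = 1650 J.
Net over both steps: W = 2720 J, Q = 4370 J, ΔU = 1650 J.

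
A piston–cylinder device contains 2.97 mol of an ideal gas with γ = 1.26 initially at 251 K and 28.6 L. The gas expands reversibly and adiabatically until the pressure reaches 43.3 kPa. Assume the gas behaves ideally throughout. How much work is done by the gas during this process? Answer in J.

P₁ = nRT₁/V₁ = 2.97×8.314×251/28.6 = 217 kPa.
Adiabatic: T₂/T₁ = (P₂/P₁)^((γ−1)/γ) ⇒ T₂ = 251×(0.200)^0.206 = 180 K; V₂ = 103 L.
ΔU = nCvΔT = 2.97×32.0×(180−251) = -6740 J.
Q = 0 for an adiabatic process, so W = −ΔU = 6740 J.

6740 J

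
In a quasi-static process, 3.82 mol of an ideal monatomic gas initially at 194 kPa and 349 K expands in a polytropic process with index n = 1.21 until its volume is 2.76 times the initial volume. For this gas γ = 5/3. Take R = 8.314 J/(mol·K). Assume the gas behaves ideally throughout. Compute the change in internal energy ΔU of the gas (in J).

-3190 J

V₁ = nRT₁/P₁ = 3.82×8.314×349/194 = 57.1 L.
Polytropic n=1.21: T₂ = T₁(V₁/V₂)^(n−1) = 349×(0.362)^0.21 = 282 K; P₂ = P₁(V₁/V₂)^n = 56.8 kPa.
For an ideal gas ΔU = nCvΔT with Cv = (3/2)R = 12.5 J/(mol·K).
ΔU = 3.82×12.5×(282−349) = -3190 J.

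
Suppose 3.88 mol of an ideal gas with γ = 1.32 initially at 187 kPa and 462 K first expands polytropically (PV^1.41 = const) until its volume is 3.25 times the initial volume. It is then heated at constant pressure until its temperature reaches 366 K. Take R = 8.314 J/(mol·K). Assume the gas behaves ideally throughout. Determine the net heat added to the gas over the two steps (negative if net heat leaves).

6870 J

V₁ = nRT₁/P₁ = 3.88×8.314×462/187 = 79.7 L.
Step 1 — Polytropic n=1.41: T₂ = T₁(V₁/V₂)^(n−1) = 462×(0.308)^0.41 = 285 K; P₂ = P₁(V₁/V₂)^n = 35.5 kPa.
W = (P₁V₁−P₂V₂)/(n−1) = (187×79.7−35.5×259)/0.41 = 13900 J.
ΔU = nCvΔT = 3.88×26.0×(285−462) = -17800 J.
Q = ΔU + W = -3920 J.
State after step 1: P = 35.5 kPa, V = 259 L, T = 285 K.
Step 2 — Isobaric: P stays 35.5 kPa; V/T = const ⇒ T₂ = 366 K, V₂ = 333 L.
W = PΔV = 35.5×(333−259) kPa·L = 2610 J.
ΔU = nCvΔT = 3.88×26.0×(366−285) = 8170 J.
Q = ΔU + W = nCpΔT = 10800 J.
Net over both steps: W = 16500 J, Q = 6870 J, ΔU = -9680 J.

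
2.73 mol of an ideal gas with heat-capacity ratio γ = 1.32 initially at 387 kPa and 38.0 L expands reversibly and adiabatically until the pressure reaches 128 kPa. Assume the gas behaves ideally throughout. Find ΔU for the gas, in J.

T₁ = P₁V₁/(nR) = 387×38.0/(2.73×8.314) = 648 K.
Adiabatic: T₂/T₁ = (P₂/P₁)^((γ−1)/γ) ⇒ T₂ = 648×(0.331)^0.242 = 495 K; V₂ = 87.9 L.
For an ideal gas ΔU = nCvΔT with Cv = R/(γ−1) = 26.0 J/(mol·K).
ΔU = 2.73×26.0×(495−648) = -10800 J.

-10800 J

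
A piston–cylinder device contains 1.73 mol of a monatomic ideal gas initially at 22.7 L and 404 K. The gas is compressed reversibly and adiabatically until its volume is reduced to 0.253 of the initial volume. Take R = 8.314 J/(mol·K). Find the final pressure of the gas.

P₁ = nRT₁/V₁ = 1.73×8.314×404/22.7 = 256 kPa.
Adiabatic: TV^(γ−1) = const ⇒ T₂ = 404×(3.95)^0.667 = 1010 K; PV^γ = const ⇒ P₂ = 2530 kPa.

2530 kPa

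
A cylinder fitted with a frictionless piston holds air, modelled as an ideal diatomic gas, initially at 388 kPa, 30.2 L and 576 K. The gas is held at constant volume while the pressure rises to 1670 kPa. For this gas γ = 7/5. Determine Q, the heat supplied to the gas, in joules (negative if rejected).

n = P₁V₁/(RT₁) = 388×30.2/(8.314×576) = 2.45 mol.
Isochoric: V stays 30.2 L; P/T = const ⇒ T₂ = 2480 K, P₂ = 1670 kPa.
W = 0 (no volume change).
ΔU = nCvΔT = 2.45×20.8×(2480−576) = 96800 J.
Q = ΔU = 96800 J.

96800 J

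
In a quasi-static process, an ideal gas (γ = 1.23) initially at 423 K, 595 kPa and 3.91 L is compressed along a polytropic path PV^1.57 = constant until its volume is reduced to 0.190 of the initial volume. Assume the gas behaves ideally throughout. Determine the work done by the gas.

-6440 J

n = P₁V₁/(RT₁) = 595×3.91/(8.314×423) = 0.662 mol.
Polytropic n=1.57: T₂ = T₁(V₁/V₂)^(n−1) = 423×(5.26)^0.57 = 1090 K; P₂ = P₁(V₁/V₂)^n = 8070 kPa.
W = (P₁V₁−P₂V₂)/(n−1) = (595×3.91−8070×0.743)/0.57 = -6440 J.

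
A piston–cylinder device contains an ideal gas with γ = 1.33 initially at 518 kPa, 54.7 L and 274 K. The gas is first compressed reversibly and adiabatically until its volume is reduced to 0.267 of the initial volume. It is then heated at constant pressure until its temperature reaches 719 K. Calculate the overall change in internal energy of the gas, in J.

139000 J

n = P₁V₁/(RT₁) = 518×54.7/(8.314×274) = 12.4 mol.
Step 1 — Adiabatic: TV^(γ−1) = const ⇒ T₂ = 274×(3.75)^0.330 = 424 K; PV^γ = const ⇒ P₂ = 3000 kPa.
ΔU = nCvΔT = 12.4×25.2×(424−274) = 46900 J.
Q = 0 for an adiabatic process, so W = −ΔU = -46900 J.
State after step 1: P = 3000 kPa, V = 14.6 L, T = 424 K.
Step 2 — Isobaric: P stays 3000 kPa; V/T = const ⇒ T₂ = 719 K, V₂ = 24.8 L.
W = PΔV = 3000×(24.8−14.6) kPa·L = 30500 J.
ΔU = nCvΔT = 12.4×25.2×(719−424) = 92600 J.
Q = ΔU + W = nCpΔT = 123000 J.
Net over both steps: W = -16400 J, Q = 123000 J, ΔU = 139000 J.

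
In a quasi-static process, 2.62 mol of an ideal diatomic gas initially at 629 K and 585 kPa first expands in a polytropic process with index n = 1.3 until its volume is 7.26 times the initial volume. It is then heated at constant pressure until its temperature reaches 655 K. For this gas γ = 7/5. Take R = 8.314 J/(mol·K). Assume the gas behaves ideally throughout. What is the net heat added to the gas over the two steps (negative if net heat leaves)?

V₁ = nRT₁/P₁ = 2.62×8.314×629/585 = 23.4 L.
Step 1 — Polytropic n=1.3: T₂ = T₁(V₁/V₂)^(n−1) = 629×(0.138)^0.30 = 347 K; P₂ = P₁(V₁/V₂)^n = 44.5 kPa.
W = (P₁V₁−P₂V₂)/(n−1) = (585×23.4−44.5×170)/0.30 = 20500 J.
ΔU = nCvΔT = 2.62×20.8×(347−629) = -15400 J.
Q = ΔU + W = 5120 J.
State after step 1: P = 44.5 kPa, V = 170 L, T = 347 K.
Step 2 — Isobaric: P stays 44.5 kPa; V/T = const ⇒ T₂ = 655 K, V₂ = 321 L.
W = PΔV = 44.5×(321−170) kPa·L = 6710 J.
ΔU = nCvΔT = 2.62×20.8×(655−347) = 16800 J.
Q = ΔU + W = nCpΔT = 23500 J.
Net over both steps: W = 27200 J, Q = 28600 J, ΔU = 1420 J.

28600 J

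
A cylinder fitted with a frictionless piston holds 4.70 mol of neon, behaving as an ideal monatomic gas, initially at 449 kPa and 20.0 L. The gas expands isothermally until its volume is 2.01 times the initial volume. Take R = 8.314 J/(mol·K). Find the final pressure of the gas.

T₁ = P₁V₁/(nR) = 449×20.0/(4.70×8.314) = 230 K.
Isothermal: T stays 230 K; PV = const ⇒ V₂ = 40.2 L, P₂ = 223 kPa.

223 kPa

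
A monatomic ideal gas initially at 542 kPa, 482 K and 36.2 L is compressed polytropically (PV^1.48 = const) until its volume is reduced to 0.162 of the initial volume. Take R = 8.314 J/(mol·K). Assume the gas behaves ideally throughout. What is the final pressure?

8020 kPa

Polytropic n=1.48: T₂ = T₁(V₁/V₂)^(n−1) = 482×(6.17)^0.48 = 1150 K; P₂ = P₁(V₁/V₂)^n = 8020 kPa.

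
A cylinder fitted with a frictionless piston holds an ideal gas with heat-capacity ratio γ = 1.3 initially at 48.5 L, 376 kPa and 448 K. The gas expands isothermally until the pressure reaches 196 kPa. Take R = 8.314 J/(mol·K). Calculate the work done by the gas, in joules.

n = P₁V₁/(RT₁) = 376×48.5/(8.314×448) = 4.90 mol.
Isothermal: T stays 448 K; PV = const ⇒ V₂ = 93.0 L, P₂ = 196 kPa.
W = nRT ln(V₂/V₁) = 4.90×8.314×448×ln(1.92) = 11900 J.

11900 J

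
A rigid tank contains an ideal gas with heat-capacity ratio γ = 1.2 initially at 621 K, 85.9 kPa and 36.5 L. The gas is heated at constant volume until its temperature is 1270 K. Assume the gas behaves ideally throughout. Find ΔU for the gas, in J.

16400 J

n = P₁V₁/(RT₁) = 85.9×36.5/(8.314×621) = 0.607 mol.
Isochoric: V stays 36.5 L; P/T = const ⇒ T₂ = 1270 K, P₂ = 176 kPa.
For an ideal gas ΔU = nCvΔT with Cv = R/(γ−1) = 41.6 J/(mol·K).
ΔU = 0.607×41.6×(1270−621) = 16400 J.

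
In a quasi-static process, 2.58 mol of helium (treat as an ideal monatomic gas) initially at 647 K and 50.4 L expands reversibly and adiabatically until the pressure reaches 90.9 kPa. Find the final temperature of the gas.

P₁ = nRT₁/V₁ = 2.58×8.314×647/50.4 = 275 kPa.
Adiabatic: T₂/T₁ = (P₂/P₁)^((γ−1)/γ) ⇒ T₂ = 647×(0.330)^0.400 = 415 K; V₂ = 98.0 L.

415 K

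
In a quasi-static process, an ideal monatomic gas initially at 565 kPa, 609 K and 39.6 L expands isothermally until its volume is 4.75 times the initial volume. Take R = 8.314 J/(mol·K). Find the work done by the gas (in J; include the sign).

n = P₁V₁/(RT₁) = 565×39.6/(8.314×609) = 4.42 mol.
Isothermal: T stays 609 K; PV = const ⇒ V₂ = 188 L, P₂ = 119 kPa.
W = nRT ln(V₂/V₁) = 4.42×8.314×609×ln(4.75) = 34900 J.

34900 J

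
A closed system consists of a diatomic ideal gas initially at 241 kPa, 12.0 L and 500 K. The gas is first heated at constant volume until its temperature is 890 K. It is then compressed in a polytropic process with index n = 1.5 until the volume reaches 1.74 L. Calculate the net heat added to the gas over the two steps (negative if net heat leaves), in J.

n = P₁V₁/(RT₁) = 241×12.0/(8.314×500) = 0.696 mol.
Step 1 — Isochoric: V stays 12.0 L; P/T = const ⇒ T₂ = 890 K, P₂ = 429 kPa.
W = 0 (no volume change).
ΔU = nCvΔT = 0.696×20.8×(890−500) = 5640 J.
Q = ΔU = 5640 J.
State after step 1: P = 429 kPa, V = 12.0 L, T = 890 K.
Step 2 — Polytropic n=1.5: T₂ = T₁(V₁/V₂)^(n−1) = 890×(6.90)^0.50 = 2340 K; P₂ = P₁(V₁/V₂)^n = 7770 kPa.
W = (P₁V₁−P₂V₂)/(n−1) = (429×12.0−7770×1.74)/0.50 = -16700 J.
ΔU = nCvΔT = 0.696×20.8×(2340−890) = 20900 J.
Q = ΔU + W = 4190 J.
Net over both steps: W = -16700 J, Q = 9820 J, ΔU = 26600 J.

9820 J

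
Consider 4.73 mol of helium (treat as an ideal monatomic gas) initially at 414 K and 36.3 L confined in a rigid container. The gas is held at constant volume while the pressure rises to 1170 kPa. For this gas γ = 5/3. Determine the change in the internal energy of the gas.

39300 J

P₁ = nRT₁/V₁ = 4.73×8.314×414/36.3 = 449 kPa.
Isochoric: V stays 36.3 L; P/T = const ⇒ T₂ = 1080 K, P₂ = 1170 kPa.
For an ideal gas ΔU = nCvΔT with Cv = (3/2)R = 12.5 J/(mol·K).
ΔU = 4.73×12.5×(1080−414) = 39300 J.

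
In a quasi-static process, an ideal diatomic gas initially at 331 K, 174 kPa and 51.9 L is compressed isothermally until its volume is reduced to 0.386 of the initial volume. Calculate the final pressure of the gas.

Isothermal: T stays 331 K; PV = const ⇒ V₂ = 20.0 L, P₂ = 451 kPa.

451 kPa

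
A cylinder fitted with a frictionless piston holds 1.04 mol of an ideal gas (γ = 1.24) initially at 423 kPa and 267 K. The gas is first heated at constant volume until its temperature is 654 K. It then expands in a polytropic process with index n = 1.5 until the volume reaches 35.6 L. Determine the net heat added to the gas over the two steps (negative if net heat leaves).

6490 J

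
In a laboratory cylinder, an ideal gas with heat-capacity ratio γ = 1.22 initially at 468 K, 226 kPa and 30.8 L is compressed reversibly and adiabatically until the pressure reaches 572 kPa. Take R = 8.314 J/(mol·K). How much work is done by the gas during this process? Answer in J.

-5770 J

n = P₁V₁/(RT₁) = 226×30.8/(8.314×468) = 1.79 mol.
Adiabatic: T₂/T₁ = (P₂/P₁)^((γ−1)/γ) ⇒ T₂ = 468×(2.53)^0.180 = 553 K; V₂ = 14.4 L.
ΔU = nCvΔT = 1.79×37.8×(553−468) = 5770 J.
Q = 0 for an adiabatic process, so W = −ΔU = -5770 J.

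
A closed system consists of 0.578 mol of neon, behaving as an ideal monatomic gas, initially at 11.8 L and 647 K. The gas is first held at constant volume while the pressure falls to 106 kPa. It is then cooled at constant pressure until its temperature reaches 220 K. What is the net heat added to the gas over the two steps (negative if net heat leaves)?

-3270 J

P₁ = nRT₁/V₁ = 0.578×8.314×647/11.8 = 263 kPa.
Step 1 — Isochoric: V stays 11.8 L; P/T = const ⇒ T₂ = 260 K, P₂ = 106 kPa.
W = 0 (no volume change).
ΔU = nCvΔT = 0.578×12.5×(260−647) = -2790 J.
Q = ΔU = -2790 J.
State after step 1: P = 106 kPa, V = 11.8 L, T = 260 K.
Step 2 — Isobaric: P stays 106 kPa; V/T = const ⇒ T₂ = 220 K, V₂ = 9.97 L.
W = PΔV = 106×(9.97−11.8) kPa·L = -194 J.
ΔU = nCvΔT = 0.578×12.5×(220−260) = -290 J.
Q = ΔU + W = nCpΔT = -484 J.
Net over both steps: W = -194 J, Q = -3270 J, ΔU = -3080 J.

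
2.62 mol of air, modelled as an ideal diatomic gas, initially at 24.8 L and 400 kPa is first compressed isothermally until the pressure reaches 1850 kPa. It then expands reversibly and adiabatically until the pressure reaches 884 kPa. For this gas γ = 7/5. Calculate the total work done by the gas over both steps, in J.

-10500 J

T₁ = P₁V₁/(nR) = 400×24.8/(2.62×8.314) = 455 K.
Step 1 — Isothermal: T stays 455 K; PV = const ⇒ V₂ = 5.36 L, P₂ = 1850 kPa.
ΔU = 0 (ideal gas, T constant).
W = nRT ln(V₂/V₁) = 2.62×8.314×455×ln(0.216) = -15200 J.
Q = ΔU + W = -15200 J.
State after step 1: P = 1850 kPa, V = 5.36 L, T = 455 K.
Step 2 — Adiabatic: T₂/T₁ = (P₂/P₁)^((γ−1)/γ) ⇒ T₂ = 455×(0.478)^0.286 = 369 K; V₂ = 9.09 L.
ΔU = nCvΔT = 2.62×20.8×(369−455) = -4720 J.
Q = 0 for an adiabatic process, so W = −ΔU = 4720 J.
Net over both steps: W = -10500 J, Q = -15200 J, ΔU = -4720 J.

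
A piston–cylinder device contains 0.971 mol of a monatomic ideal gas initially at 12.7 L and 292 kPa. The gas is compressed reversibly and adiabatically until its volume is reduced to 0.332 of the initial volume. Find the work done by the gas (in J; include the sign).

T₁ = P₁V₁/(nR) = 292×12.7/(0.971×8.314) = 459 K.
Adiabatic: TV^(γ−1) = const ⇒ T₂ = 459×(3.01)^0.667 = 958 K; PV^γ = const ⇒ P₂ = 1830 kPa.
ΔU = nCvΔT = 0.971×12.5×(958−459) = 6040 J.
Q = 0 for an adiabatic process, so W = −ΔU = -6040 J.

-6040 J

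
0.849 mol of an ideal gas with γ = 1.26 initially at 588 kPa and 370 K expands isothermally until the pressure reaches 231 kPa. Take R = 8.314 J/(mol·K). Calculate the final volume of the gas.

11.3 L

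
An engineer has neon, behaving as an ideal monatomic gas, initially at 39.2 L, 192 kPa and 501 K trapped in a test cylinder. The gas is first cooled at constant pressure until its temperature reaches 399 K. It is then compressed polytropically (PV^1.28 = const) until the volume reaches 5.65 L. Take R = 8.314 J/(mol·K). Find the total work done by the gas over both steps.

n = P₁V₁/(RT₁) = 192×39.2/(8.314×501) = 1.81 mol.
Step 1 — Isobaric: P stays 192 kPa; V/T = const ⇒ T₂ = 399 K, V₂ = 31.2 L.
W = PΔV = 192×(31.2−39.2) kPa·L = -1530 J.
ΔU = nCvΔT = 1.81×12.5×(399−501) = -2300 J.
Q = ΔU + W = nCpΔT = -3830 J.
State after step 1: P = 192 kPa, V = 31.2 L, T = 399 K.
Step 2 — Polytropic n=1.28: T₂ = T₁(V₁/V₂)^(n−1) = 399×(5.53)^0.28 = 644 K; P₂ = P₁(V₁/V₂)^n = 1710 kPa.
W = (P₁V₁−P₂V₂)/(n−1) = (192×31.2−1710×5.65)/0.28 = -13100 J.
ΔU = nCvΔT = 1.81×12.5×(644−399) = 5520 J.
Q = ΔU + W = -7620 J.
Net over both steps: W = -14700 J, Q = -11500 J, ΔU = 3220 J.

-14700 J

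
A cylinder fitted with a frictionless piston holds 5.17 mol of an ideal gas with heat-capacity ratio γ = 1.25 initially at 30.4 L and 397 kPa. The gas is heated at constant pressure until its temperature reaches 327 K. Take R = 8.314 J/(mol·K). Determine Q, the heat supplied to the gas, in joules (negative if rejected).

9930 J

T₁ = P₁V₁/(nR) = 397×30.4/(5.17×8.314) = 281 K.
Isobaric: P stays 397 kPa; V/T = const ⇒ T₂ = 327 K, V₂ = 35.4 L.
W = PΔV = 397×(35.4−30.4) kPa·L = 1990 J.
ΔU = nCvΔT = 5.17×33.3×(327−281) = 7950 J.
Q = ΔU + W = nCpΔT = 9930 J.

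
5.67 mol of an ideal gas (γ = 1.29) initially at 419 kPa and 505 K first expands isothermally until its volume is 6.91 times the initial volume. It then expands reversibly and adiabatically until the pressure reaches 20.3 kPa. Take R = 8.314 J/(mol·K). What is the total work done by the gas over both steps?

63900 J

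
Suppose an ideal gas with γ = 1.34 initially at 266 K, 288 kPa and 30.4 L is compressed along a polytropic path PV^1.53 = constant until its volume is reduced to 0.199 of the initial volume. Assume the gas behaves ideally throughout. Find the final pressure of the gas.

Polytropic n=1.53: T₂ = T₁(V₁/V₂)^(n−1) = 266×(5.03)^0.53 = 626 K; P₂ = P₁(V₁/V₂)^n = 3410 kPa.

3410 kPa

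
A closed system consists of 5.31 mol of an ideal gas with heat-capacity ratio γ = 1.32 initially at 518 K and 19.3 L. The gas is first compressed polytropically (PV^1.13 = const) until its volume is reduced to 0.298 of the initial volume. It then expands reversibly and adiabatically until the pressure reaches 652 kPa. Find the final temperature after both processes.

P₁ = nRT₁/V₁ = 5.31×8.314×518/19.3 = 1180 kPa.
Step 1 — Polytropic n=1.13: T₂ = T₁(V₁/V₂)^(n−1) = 518×(3.36)^0.13 = 606 K; P₂ = P₁(V₁/V₂)^n = 4650 kPa.
W = (P₁V₁−P₂V₂)/(n−1) = (1180×19.3−4650×5.75)/0.13 = -30000 J.
ΔU = nCvΔT = 5.31×26.0×(606−518) = 12200 J.
Q = ΔU + W = -17800 J.
State after step 1: P = 4650 kPa, V = 5.75 L, T = 606 K.
Step 2 — Adiabatic: T₂/T₁ = (P₂/P₁)^((γ−1)/γ) ⇒ T₂ = 606×(0.140)^0.242 = 376 K; V₂ = 25.5 L.
ΔU = nCvΔT = 5.31×26.0×(376−606) = -31700 J.
Q = 0 for an adiabatic process, so W = −ΔU = 31700 J.
Net over both steps: W = 1720 J, Q = -17800 J, ΔU = -19500 J.

376 K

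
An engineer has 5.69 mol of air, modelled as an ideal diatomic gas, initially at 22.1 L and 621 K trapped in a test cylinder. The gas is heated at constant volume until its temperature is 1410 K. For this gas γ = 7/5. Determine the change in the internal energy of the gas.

P₁ = nRT₁/V₁ = 5.69×8.314×621/22.1 = 1330 kPa.
Isochoric: V stays 22.1 L; P/T = const ⇒ T₂ = 1410 K, P₂ = 3020 kPa.
For an ideal gas ΔU = nCvΔT with Cv = (5/2)R = 20.8 J/(mol·K).
ΔU = 5.69×20.8×(1410−621) = 93300 J.

93300 J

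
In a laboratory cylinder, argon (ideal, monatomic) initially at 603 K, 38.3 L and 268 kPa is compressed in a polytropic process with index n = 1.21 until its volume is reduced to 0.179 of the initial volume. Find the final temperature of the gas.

865 K

Polytropic n=1.21: T₂ = T₁(V₁/V₂)^(n−1) = 603×(5.59)^0.21 = 865 K; P₂ = P₁(V₁/V₂)^n = 2150 kPa.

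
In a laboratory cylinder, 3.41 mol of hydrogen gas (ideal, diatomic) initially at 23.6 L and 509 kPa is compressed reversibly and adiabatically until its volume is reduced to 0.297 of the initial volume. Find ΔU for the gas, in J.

T₁ = P₁V₁/(nR) = 509×23.6/(3.41×8.314) = 424 K.
Adiabatic: TV^(γ−1) = const ⇒ T₂ = 424×(3.37)^0.400 = 689 K; PV^γ = const ⇒ P₂ = 2790 kPa.
For an ideal gas ΔU = nCvΔT with Cv = (5/2)R = 20.8 J/(mol·K).
ΔU = 3.41×20.8×(689−424) = 18800 J.

18800 J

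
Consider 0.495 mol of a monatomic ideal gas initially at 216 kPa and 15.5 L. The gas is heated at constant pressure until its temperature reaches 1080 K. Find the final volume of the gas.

T₁ = P₁V₁/(nR) = 216×15.5/(0.495×8.314) = 814 K.
Isobaric: P stays 216 kPa; V/T = const ⇒ T₂ = 1080 K, V₂ = 20.6 L.

20.6 L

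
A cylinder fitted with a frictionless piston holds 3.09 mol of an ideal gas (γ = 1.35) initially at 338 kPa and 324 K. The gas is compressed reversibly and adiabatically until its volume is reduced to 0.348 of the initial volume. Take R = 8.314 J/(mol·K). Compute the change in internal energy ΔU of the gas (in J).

10600 J

V₁ = nRT₁/P₁ = 3.09×8.314×324/338 = 24.6 L.
Adiabatic: TV^(γ−1) = const ⇒ T₂ = 324×(2.87)^0.350 = 469 K; PV^γ = const ⇒ P₂ = 1410 kPa.
For an ideal gas ΔU = nCvΔT with Cv = R/(γ−1) = 23.8 J/(mol·K).
ΔU = 3.09×23.8×(469−324) = 10600 J.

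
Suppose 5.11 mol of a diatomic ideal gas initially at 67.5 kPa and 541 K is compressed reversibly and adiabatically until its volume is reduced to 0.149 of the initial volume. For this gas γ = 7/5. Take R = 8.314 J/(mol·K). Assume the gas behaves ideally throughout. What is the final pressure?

970 kPa

V₁ = nRT₁/P₁ = 5.11×8.314×541/67.5 = 341 L.
Adiabatic: TV^(γ−1) = const ⇒ T₂ = 541×(6.71)^0.400 = 1160 K; PV^γ = const ⇒ P₂ = 970 kPa.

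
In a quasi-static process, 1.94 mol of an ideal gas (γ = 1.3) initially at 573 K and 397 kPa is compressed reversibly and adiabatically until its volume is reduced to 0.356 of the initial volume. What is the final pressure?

V₁ = nRT₁/P₁ = 1.94×8.314×573/397 = 23.3 L.
Adiabatic: TV^(γ−1) = const ⇒ T₂ = 573×(2.81)^0.300 = 781 K; PV^γ = const ⇒ P₂ = 1520 kPa.

1520 kPa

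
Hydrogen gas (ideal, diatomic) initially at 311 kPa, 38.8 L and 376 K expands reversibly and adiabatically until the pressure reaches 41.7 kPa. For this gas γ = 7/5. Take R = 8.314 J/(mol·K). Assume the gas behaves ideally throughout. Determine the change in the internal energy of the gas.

n = P₁V₁/(RT₁) = 311×38.8/(8.314×376) = 3.86 mol.
Adiabatic: T₂/T₁ = (P₂/P₁)^((γ−1)/γ) ⇒ T₂ = 376×(0.134)^0.286 = 212 K; V₂ = 163 L.
For an ideal gas ΔU = nCvΔT with Cv = (5/2)R = 20.8 J/(mol·K).
ΔU = 3.86×20.8×(212−376) = -13200 J.

-13200 J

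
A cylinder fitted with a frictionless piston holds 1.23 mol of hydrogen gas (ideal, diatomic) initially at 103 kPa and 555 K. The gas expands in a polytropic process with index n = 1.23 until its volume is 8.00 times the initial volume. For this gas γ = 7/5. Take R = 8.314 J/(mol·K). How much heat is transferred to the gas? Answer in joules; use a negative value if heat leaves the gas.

3990 J

V₁ = nRT₁/P₁ = 1.23×8.314×555/103 = 55.1 L.
Polytropic n=1.23: T₂ = T₁(V₁/V₂)^(n−1) = 555×(0.125)^0.23 = 344 K; P₂ = P₁(V₁/V₂)^n = 7.98 kPa.
W = (P₁V₁−P₂V₂)/(n−1) = (103×55.1−7.98×441)/0.23 = 9380 J.
ΔU = nCvΔT = 1.23×20.8×(344−555) = -5390 J.
Q = ΔU + W = 3990 J.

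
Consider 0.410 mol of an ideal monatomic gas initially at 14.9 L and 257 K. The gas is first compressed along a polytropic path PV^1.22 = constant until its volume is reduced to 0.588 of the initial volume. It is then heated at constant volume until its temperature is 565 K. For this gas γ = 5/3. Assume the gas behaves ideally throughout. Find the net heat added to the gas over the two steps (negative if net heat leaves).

1080 J

P₁ = nRT₁/V₁ = 0.410×8.314×257/14.9 = 58.8 kPa.
Step 1 — Polytropic n=1.22: T₂ = T₁(V₁/V₂)^(n−1) = 257×(1.70)^0.22 = 289 K; P₂ = P₁(V₁/V₂)^n = 112 kPa.
W = (P₁V₁−P₂V₂)/(n−1) = (58.8×14.9−112×8.76)/0.22 = -493 J.
ΔU = nCvΔT = 0.410×12.5×(289−257) = 163 J.
Q = ΔU + W = -331 J.
State after step 1: P = 112 kPa, V = 8.76 L, T = 289 K.
Step 2 — Isochoric: V stays 8.76 L; P/T = const ⇒ T₂ = 565 K, P₂ = 220 kPa.
W = 0 (no volume change).
ΔU = nCvΔT = 0.410×12.5×(565−289) = 1410 J.
Q = ΔU = 1410 J.
Net over both steps: W = -493 J, Q = 1080 J, ΔU = 1570 J.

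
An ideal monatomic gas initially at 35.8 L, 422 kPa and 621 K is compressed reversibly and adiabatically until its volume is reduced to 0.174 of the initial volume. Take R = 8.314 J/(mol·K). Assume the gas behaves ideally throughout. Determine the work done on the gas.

50000 J

n = P₁V₁/(RT₁) = 422×35.8/(8.314×621) = 2.93 mol.
Adiabatic: TV^(γ−1) = const ⇒ T₂ = 621×(5.75)^0.667 = 1990 K; PV^γ = const ⇒ P₂ = 7780 kPa.
ΔU = nCvΔT = 2.93×12.5×(1990−621) = 50000 J.
Q = 0 for an adiabatic process, so W = −ΔU = -50000 J.
Work done on the gas = −W_by = 50000 J.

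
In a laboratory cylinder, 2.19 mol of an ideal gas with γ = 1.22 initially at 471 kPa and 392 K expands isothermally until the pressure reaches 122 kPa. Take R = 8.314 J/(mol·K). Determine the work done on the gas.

-9640 J

V₁ = nRT₁/P₁ = 2.19×8.314×392/471 = 15.2 L.
Isothermal: T stays 392 K; PV = const ⇒ V₂ = 58.5 L, P₂ = 122 kPa.
W = nRT ln(V₂/V₁) = 2.19×8.314×392×ln(3.86) = 9640 J.
Work done on the gas = −W_by = -9640 J.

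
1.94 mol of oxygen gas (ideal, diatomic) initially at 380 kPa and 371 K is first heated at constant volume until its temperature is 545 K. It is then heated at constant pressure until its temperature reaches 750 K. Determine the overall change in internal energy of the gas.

15300 J

V₁ = nRT₁/P₁ = 1.94×8.314×371/380 = 15.7 L.
Step 1 — Isochoric: V stays 15.7 L; P/T = const ⇒ T₂ = 545 K, P₂ = 558 kPa.
W = 0 (no volume change).
ΔU = nCvΔT = 1.94×20.8×(545−371) = 7020 J.
Q = ΔU = 7020 J.
State after step 1: P = 558 kPa, V = 15.7 L, T = 545 K.
Step 2 — Isobaric: P stays 558 kPa; V/T = const ⇒ T₂ = 750 K, V₂ = 21.7 L.
W = PΔV = 558×(21.7−15.7) kPa·L = 3310 J.
ΔU = nCvΔT = 1.94×20.8×(750−545) = 8270 J.
Q = ΔU + W = nCpΔT = 11600 J.
Net over both steps: W = 3310 J, Q = 18600 J, ΔU = 15300 J.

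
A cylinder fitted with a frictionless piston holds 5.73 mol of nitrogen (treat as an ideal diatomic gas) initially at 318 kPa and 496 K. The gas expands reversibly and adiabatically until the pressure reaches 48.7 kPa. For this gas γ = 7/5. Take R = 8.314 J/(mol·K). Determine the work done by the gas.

24500 J

V₁ = nRT₁/P₁ = 5.73×8.314×496/318 = 74.3 L.
Adiabatic: T₂/T₁ = (P₂/P₁)^((γ−1)/γ) ⇒ T₂ = 496×(0.153)^0.286 = 290 K; V₂ = 284 L.
ΔU = nCvΔT = 5.73×20.8×(290−496) = -24500 J.
Q = 0 for an adiabatic process, so W = −ΔU = 24500 J.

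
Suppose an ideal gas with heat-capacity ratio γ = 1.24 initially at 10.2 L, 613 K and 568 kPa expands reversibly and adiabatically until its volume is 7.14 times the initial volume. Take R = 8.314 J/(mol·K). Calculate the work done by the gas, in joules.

9080 J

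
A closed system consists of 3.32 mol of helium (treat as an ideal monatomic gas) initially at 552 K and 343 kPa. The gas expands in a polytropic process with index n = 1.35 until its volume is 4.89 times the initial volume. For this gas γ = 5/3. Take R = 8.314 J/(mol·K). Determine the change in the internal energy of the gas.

-9740 J

V₁ = nRT₁/P₁ = 3.32×8.314×552/343 = 44.4 L.
Polytropic n=1.35: T₂ = T₁(V₁/V₂)^(n−1) = 552×(0.204)^0.35 = 317 K; P₂ = P₁(V₁/V₂)^n = 40.2 kPa.
For an ideal gas ΔU = nCvΔT with Cv = (3/2)R = 12.5 J/(mol·K).
ΔU = 3.32×12.5×(317−552) = -9740 J.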